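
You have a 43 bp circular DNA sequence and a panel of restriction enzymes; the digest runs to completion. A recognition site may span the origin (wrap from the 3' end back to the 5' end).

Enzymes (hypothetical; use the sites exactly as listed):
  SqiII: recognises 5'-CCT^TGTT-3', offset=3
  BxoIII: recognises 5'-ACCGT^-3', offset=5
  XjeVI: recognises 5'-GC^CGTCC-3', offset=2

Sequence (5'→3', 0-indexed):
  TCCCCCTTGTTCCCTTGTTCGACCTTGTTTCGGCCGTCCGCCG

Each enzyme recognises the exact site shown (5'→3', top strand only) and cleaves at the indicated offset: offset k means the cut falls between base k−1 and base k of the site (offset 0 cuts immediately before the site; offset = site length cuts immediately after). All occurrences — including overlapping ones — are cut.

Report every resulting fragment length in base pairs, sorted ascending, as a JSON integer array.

Site scan:
  SqiII CCTTGTT/3: at [4, 12, 22] ⇒ [7, 15, 25]
  BxoIII (ACCGT, off=5): no sites
  XjeVI GCCGTCC/2: at [32, 39] ⇒ [34, 41]

All cut coordinates (distinct, sorted): [7, 15, 25, 34, 41]

Fragments:
  7→15: 8 bp
  15→25: 10 bp
  25→34: 9 bp
  34→41: 7 bp
  41→7 (wrap): 43-41+7 = 9 bp

[7,8,9,9,10]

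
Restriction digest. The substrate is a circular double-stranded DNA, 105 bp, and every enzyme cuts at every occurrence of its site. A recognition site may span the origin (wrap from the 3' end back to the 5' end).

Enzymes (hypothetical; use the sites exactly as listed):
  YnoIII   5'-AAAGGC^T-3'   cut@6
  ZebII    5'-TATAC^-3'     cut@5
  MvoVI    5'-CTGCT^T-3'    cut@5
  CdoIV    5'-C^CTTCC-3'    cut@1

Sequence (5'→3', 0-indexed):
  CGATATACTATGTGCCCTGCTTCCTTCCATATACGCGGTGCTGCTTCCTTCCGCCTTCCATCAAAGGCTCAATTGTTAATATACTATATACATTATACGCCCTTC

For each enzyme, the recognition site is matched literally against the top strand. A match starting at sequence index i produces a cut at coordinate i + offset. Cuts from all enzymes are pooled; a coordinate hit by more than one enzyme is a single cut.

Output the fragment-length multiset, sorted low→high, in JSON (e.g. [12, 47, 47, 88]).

[2,2,3,7,7,7,11,11,12,13,14,16]

Site scan:
  YnoIII (AAAGGCT, off=6): starts [62] → cuts [68]
  ZebII (TATAC, off=5): starts [3, 29, 79, 86, 93] → cuts [8, 34, 84, 91, 98]
  MvoVI (CTGCTT, off=5): starts [16, 40] → cuts [21, 45]
  CdoIV (CCTTCC, off=1): starts [22, 46, 53, 100] → cuts [23, 47, 54, 101]

Pooled cuts: [8, 21, 23, 34, 45, 47, 54, 68, 84, 91, 98, 101]

Fragments:
  8→21: 13 bp
  21→23: 2 bp
  23→34: 11 bp
  34→45: 11 bp
  45→47: 2 bp
  47→54: 7 bp
  54→68: 14 bp
  68→84: 16 bp
  84→91: 7 bp
  91→98: 7 bp
  98→101: 3 bp
  101→8 (wrap): 105-101+8 = 12 bp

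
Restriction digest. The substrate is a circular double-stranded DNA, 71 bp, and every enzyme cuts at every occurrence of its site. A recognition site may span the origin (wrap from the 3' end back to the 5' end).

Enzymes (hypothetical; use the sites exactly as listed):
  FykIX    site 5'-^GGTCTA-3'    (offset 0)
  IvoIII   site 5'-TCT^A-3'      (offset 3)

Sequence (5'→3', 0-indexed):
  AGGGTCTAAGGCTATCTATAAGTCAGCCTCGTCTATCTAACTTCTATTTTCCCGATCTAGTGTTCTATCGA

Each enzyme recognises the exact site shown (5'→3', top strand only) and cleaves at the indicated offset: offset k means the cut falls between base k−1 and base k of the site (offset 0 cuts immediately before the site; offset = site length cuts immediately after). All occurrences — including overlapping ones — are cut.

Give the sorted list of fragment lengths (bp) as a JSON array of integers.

Site scan:
  FykIX GGTCTA/0: at [2] ⇒ [2]
  IvoIII TCTA/3: at [4, 14, 31, 35, 42, 55, 63] ⇒ [7, 17, 34, 38, 45, 58, 66]

Pooled cuts: [2, 7, 17, 34, 38, 45, 58, 66]

Fragments:
  2→7: 5 bp
  7→17: 10 bp
  17→34: 17 bp
  34→38: 4 bp
  38→45: 7 bp
  45→58: 13 bp
  58→66: 8 bp
  66→2 (wrap): 71-66+2 = 7 bp

[4,5,7,7,8,10,13,17]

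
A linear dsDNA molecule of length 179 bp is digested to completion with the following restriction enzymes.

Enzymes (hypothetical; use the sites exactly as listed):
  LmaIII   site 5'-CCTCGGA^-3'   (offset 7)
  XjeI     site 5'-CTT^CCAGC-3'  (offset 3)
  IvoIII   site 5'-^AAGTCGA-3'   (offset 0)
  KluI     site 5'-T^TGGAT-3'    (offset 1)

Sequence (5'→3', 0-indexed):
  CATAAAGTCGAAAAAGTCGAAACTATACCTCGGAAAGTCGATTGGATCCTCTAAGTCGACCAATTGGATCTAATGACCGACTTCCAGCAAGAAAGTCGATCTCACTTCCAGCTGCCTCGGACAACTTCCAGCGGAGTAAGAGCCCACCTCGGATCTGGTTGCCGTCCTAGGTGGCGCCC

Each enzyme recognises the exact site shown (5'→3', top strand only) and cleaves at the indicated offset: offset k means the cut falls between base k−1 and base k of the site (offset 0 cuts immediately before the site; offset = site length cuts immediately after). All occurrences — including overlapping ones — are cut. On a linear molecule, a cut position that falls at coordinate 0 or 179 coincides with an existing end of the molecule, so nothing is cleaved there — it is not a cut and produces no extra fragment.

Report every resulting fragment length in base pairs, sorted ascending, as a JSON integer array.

[4,6,8,9,9,10,12,14,15,19,21,26,26]

Per-enzyme occurrences:
  LmaIII CCTCGGA/7: at [27, 114, 146] ⇒ [34, 121, 153]
  XjeI CTTCCAGC/3: at [80, 104, 124] ⇒ [83, 107, 127]
  IvoIII AAGTCGA/0: at [4, 13, 34, 52, 92] ⇒ [4, 13, 34, 52, 92]
  KluI TTGGAT/1: at [41, 63] ⇒ [42, 64]

All cut coordinates (distinct, sorted): [4, 13, 34, 42, 52, 64, 83, 92, 107, 121, 127, 153]

Fragments:
  [0,4): 4 bp
  [4,13): 9 bp
  [13,34): 21 bp
  [34,42): 8 bp
  [42,52): 10 bp
  [52,64): 12 bp
  [64,83): 19 bp
  [83,92): 9 bp
  [92,107): 15 bp
  [107,121): 14 bp
  [121,127): 6 bp
  [127,153): 26 bp
  [153,179): 26 bp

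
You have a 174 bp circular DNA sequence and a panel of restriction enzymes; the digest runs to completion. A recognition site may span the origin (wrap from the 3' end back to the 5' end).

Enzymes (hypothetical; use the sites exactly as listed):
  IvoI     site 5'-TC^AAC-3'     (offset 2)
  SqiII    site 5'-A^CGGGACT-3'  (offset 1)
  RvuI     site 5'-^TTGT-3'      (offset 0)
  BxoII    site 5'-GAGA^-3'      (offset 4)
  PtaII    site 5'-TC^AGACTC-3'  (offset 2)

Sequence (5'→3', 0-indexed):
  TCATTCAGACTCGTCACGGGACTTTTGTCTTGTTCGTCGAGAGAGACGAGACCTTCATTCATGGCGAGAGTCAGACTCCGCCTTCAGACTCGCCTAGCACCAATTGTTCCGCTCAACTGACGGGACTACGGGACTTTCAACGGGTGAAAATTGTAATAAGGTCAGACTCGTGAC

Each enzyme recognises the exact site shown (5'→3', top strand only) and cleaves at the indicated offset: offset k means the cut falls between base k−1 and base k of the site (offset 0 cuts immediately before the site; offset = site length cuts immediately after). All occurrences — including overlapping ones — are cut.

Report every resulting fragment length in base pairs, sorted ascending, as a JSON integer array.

Site scan:
  IvoI (TCAAC, off=2): starts [112, 136] → cuts [114, 138]
  SqiII (ACGGGACT, off=1): starts [15, 119, 127] → cuts [16, 120, 128]
  RvuI (TTGT, off=0): starts [24, 29, 103, 150] → cuts [24, 29, 103, 150]
  BxoII (GAGA, off=4): starts [38, 40, 42, 47, 65] → cuts [42, 44, 46, 51, 69]
  PtaII (TCAGACTC, off=2): starts [4, 70, 83, 161] → cuts [6, 72, 85, 163]

Pooled cuts: [6, 16, 24, 29, 42, 44, 46, 51, 69, 72, 85, 103, 114, 120, 128, 138, 150, 163]

Fragment lengths:
  6→16: 10 bp
  16→24: 8 bp
  24→29: 5 bp
  29→42: 13 bp
  42→44: 2 bp
  44→46: 2 bp
  46→51: 5 bp
  51→69: 18 bp
  69→72: 3 bp
  72→85: 13 bp
  85→103: 18 bp
  103→114: 11 bp
  114→120: 6 bp
  120→128: 8 bp
  128→138: 10 bp
  138→150: 12 bp
  150→163: 13 bp
  163→6 (wrap): 174-163+6 = 17 bp

[2,2,3,5,5,6,8,8,10,10,11,12,13,13,13,17,18,18]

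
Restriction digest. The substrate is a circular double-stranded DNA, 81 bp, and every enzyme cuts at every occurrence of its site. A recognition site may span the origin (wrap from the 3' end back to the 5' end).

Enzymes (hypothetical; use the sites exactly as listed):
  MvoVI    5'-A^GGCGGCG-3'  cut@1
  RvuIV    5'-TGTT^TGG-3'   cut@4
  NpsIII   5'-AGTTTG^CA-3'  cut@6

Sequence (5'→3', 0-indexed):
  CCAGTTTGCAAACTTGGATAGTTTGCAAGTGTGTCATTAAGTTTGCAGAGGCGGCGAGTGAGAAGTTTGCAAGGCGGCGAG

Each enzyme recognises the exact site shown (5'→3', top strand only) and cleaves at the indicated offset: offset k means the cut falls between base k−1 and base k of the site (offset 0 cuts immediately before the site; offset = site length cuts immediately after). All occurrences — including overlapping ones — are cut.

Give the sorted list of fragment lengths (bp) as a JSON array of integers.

Scan for sites:
  MvoVI AGGCGGCG/1: at [48, 71] ⇒ [49, 72]
  RvuIV (TGTTTGG, off=4): no sites
  NpsIII AGTTTGCA/6: at [2, 19, 39, 63] ⇒ [8, 25, 45, 69]

All cut coordinates (distinct, sorted): [8, 25, 45, 49, 69, 72]

Fragments:
  8→25: 17 bp
  25→45: 20 bp
  45→49: 4 bp
  49→69: 20 bp
  69→72: 3 bp
  72→8 (wrap): 81-72+8 = 17 bp

[3,4,17,17,20,20]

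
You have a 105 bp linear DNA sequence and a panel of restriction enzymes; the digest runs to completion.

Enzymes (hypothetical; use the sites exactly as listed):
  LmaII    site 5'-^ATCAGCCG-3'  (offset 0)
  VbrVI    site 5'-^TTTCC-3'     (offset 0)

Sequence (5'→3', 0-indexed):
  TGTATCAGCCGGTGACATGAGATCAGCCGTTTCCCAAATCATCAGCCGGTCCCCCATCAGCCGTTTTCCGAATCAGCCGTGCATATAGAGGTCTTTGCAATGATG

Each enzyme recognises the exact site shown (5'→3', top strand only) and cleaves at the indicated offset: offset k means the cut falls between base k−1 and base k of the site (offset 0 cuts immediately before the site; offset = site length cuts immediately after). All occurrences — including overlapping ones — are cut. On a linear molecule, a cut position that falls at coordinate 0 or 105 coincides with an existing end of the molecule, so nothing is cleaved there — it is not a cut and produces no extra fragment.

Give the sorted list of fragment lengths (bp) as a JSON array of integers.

Per-enzyme occurrences:
  LmaII ATCAGCCG/0: at [3, 21, 40, 55, 71] ⇒ [3, 21, 40, 55, 71]
  VbrVI TTTCC/0: at [29, 64] ⇒ [29, 64]

Pooled cuts: [3, 21, 29, 40, 55, 64, 71]

Fragment lengths:
  [0,3): 3 bp
  [3,21): 18 bp
  [21,29): 8 bp
  [29,40): 11 bp
  [40,55): 15 bp
  [55,64): 9 bp
  [64,71): 7 bp
  [71,105): 34 bp

[3,7,8,9,11,15,18,34]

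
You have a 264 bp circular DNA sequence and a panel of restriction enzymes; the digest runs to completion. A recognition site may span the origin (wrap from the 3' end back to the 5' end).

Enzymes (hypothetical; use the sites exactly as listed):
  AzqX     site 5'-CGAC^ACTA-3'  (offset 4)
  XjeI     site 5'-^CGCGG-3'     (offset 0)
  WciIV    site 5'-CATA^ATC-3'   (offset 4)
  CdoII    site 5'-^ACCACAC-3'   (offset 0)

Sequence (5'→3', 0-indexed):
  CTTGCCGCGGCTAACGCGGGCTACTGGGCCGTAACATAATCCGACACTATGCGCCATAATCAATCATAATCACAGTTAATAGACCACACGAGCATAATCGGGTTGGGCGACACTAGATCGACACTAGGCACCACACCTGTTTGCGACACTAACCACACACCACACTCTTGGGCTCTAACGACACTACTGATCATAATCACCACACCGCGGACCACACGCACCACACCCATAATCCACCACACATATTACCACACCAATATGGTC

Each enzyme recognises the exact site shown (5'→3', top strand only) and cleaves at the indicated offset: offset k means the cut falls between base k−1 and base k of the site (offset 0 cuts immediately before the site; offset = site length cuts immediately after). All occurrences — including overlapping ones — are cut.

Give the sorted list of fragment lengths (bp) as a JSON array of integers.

[3,4,4,5,7,7,7,7,9,9,10,11,12,12,13,13,14,14,15,18,22,24,24]

Site scan:
  AzqX (CGACACTA, off=4): starts [41, 107, 118, 143, 178] → cuts [45, 111, 122, 147, 182]
  XjeI (CGCGG, off=0): starts [5, 14, 205] → cuts [5, 14, 205]
  WciIV (CATAATC, off=4): starts [34, 54, 64, 92, 191, 227] → cuts [38, 58, 68, 96, 195, 231]
  CdoII (ACCACAC, off=0): starts [82, 129, 151, 158, 198, 210, 219, 235, 247] → cuts [82, 129, 151, 158, 198, 210, 219, 235, 247]

All cut coordinates (distinct, sorted): [5, 14, 38, 45, 58, 68, 82, 96, 111, 122, 129, 147, 151, 158, 182, 195, 198, 205, 210, 219, 231, 235, 247]

Fragment lengths:
  5→14: 9 bp
  14→38: 24 bp
  38→45: 7 bp
  45→58: 13 bp
  58→68: 10 bp
  68→82: 14 bp
  82→96: 14 bp
  96→111: 15 bp
  111→122: 11 bp
  122→129: 7 bp
  129→147: 18 bp
  147→151: 4 bp
  151→158: 7 bp
  158→182: 24 bp
  182→195: 13 bp
  195→198: 3 bp
  198→205: 7 bp
  205→210: 5 bp
  210→219: 9 bp
  219→231: 12 bp
  231→235: 4 bp
  235→247: 12 bp
  247→5 (wrap): 264-247+5 = 22 bp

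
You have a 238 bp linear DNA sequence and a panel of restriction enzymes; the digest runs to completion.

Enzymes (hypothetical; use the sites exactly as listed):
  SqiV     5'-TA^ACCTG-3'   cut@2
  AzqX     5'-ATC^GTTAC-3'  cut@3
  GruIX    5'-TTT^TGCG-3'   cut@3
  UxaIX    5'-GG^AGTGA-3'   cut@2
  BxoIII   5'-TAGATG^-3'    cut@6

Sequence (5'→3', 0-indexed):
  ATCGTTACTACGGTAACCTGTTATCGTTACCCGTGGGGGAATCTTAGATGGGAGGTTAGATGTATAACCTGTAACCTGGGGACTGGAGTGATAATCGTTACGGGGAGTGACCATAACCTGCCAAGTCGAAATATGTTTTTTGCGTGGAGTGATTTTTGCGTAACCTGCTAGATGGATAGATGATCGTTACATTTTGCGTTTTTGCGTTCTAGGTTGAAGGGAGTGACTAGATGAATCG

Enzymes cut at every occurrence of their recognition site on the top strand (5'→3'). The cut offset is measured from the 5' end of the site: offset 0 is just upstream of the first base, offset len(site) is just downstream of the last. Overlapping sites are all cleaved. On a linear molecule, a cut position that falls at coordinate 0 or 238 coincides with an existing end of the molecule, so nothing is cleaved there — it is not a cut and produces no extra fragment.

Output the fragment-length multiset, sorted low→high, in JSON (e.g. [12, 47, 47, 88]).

[3,3,4,5,6,7,7,8,8,9,9,9,10,10,10,12,12,12,12,13,19,25,25]

Per-enzyme occurrences:
  SqiV (TAACCTG, off=2): starts [13, 64, 71, 113, 160] → cuts [15, 66, 73, 115, 162]
  AzqX (ATCGTTAC, off=3): starts [0, 22, 93, 182] → cuts [3, 25, 96, 185]
  GruIX (TTTTGCG, off=3): starts [137, 153, 191, 199] → cuts [140, 156, 194, 202]
  UxaIX (GGAGTGA, off=2): starts [84, 103, 145, 219] → cuts [86, 105, 147, 221]
  BxoIII (TAGATG, off=6): starts [44, 56, 168, 176, 227] → cuts [50, 62, 174, 182, 233]

All cut coordinates (distinct, sorted): [3, 15, 25, 50, 62, 66, 73, 86, 96, 105, 115, 140, 147, 156, 162, 174, 182, 185, 194, 202, 221, 233]

Fragments:
  [0,3): 3 bp
  [3,15): 12 bp
  [15,25): 10 bp
  [25,50): 25 bp
  [50,62): 12 bp
  [62,66): 4 bp
  [66,73): 7 bp
  [73,86): 13 bp
  [86,96): 10 bp
  [96,105): 9 bp
  [105,115): 10 bp
  [115,140): 25 bp
  [140,147): 7 bp
  [147,156): 9 bp
  [156,162): 6 bp
  [162,174): 12 bp
  [174,182): 8 bp
  [182,185): 3 bp
  [185,194): 9 bp
  [194,202): 8 bp
  [202,221): 19 bp
  [221,233): 12 bp
  [233,238): 5 bp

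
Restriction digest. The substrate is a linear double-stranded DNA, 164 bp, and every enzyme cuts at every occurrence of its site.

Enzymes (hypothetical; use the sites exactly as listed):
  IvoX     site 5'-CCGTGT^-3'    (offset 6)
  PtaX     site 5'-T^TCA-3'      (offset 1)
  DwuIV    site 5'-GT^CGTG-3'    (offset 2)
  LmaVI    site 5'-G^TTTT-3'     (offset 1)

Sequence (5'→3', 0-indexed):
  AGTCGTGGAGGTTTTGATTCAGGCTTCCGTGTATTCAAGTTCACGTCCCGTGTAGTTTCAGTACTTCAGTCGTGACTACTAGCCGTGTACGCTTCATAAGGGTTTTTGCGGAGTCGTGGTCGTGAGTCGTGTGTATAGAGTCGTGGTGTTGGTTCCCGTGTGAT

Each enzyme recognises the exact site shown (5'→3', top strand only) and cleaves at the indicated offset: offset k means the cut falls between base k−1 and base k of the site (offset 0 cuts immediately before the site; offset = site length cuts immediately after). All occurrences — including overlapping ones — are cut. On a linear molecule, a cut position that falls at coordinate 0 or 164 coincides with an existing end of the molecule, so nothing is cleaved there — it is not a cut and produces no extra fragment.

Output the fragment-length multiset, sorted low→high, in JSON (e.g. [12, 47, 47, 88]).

Scan for sites:
  IvoX CCGTGT/6: at [26, 47, 82, 155] ⇒ [32, 53, 88, 161]
  PtaX TTCA/1: at [17, 33, 39, 56, 64, 92] ⇒ [18, 34, 40, 57, 65, 93]
  DwuIV GTCGTG/2: at [1, 68, 112, 118, 125, 139] ⇒ [3, 70, 114, 120, 127, 141]
  LmaVI GTTTT/1: at [10, 101] ⇒ [11, 102]

All cut coordinates (distinct, sorted): [3, 11, 18, 32, 34, 40, 53, 57, 65, 70, 88, 93, 102, 114, 120, 127, 141, 161]

Fragment lengths:
  [0,3): 3 bp
  [3,11): 8 bp
  [11,18): 7 bp
  [18,32): 14 bp
  [32,34): 2 bp
  [34,40): 6 bp
  [40,53): 13 bp
  [53,57): 4 bp
  [57,65): 8 bp
  [65,70): 5 bp
  [70,88): 18 bp
  [88,93): 5 bp
  [93,102): 9 bp
  [102,114): 12 bp
  [114,120): 6 bp
  [120,127): 7 bp
  [127,141): 14 bp
  [141,161): 20 bp
  [161,164): 3 bp

[2,3,3,4,5,5,6,6,7,7,8,8,9,12,13,14,14,18,20]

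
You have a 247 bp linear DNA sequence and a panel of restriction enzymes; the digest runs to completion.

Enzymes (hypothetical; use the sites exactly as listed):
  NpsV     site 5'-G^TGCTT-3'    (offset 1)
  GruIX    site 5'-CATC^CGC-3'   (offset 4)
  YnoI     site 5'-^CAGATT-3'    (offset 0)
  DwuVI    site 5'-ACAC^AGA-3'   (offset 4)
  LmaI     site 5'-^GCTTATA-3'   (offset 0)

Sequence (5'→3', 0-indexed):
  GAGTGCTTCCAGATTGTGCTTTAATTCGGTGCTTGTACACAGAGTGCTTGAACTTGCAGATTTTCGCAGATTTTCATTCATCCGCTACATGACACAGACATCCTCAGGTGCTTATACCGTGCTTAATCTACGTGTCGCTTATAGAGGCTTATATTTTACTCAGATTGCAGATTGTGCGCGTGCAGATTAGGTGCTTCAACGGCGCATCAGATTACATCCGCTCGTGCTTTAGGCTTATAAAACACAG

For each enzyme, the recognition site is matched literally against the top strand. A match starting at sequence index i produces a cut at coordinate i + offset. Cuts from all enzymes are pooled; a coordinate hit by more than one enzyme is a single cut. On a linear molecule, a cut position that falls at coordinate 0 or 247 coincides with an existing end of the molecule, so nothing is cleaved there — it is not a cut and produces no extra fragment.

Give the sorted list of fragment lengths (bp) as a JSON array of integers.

Site scan:
  NpsV (GTGCTT, off=1): starts [2, 15, 28, 43, 107, 118, 190, 223] → cuts [3, 16, 29, 44, 108, 119, 191, 224]
  GruIX (CATCCGC, off=4): starts [78, 214] → cuts [82, 218]
  YnoI (CAGATT, off=0): starts [9, 56, 66, 160, 167, 182, 207] → cuts [9, 56, 66, 160, 167, 182, 207]
  DwuVI (ACACAGA, off=4): starts [36, 91] → cuts [40, 95]
  LmaI (GCTTATA, off=0): starts [109, 136, 146, 232] → cuts [109, 136, 146, 232]

All cut coordinates (distinct, sorted): [3, 9, 16, 29, 40, 44, 56, 66, 82, 95, 108, 109, 119, 136, 146, 160, 167, 182, 191, 207, 218, 224, 232]

Fragment lengths:
  [0,3): 3 bp
  [3,9): 6 bp
  [9,16): 7 bp
  [16,29): 13 bp
  [29,40): 11 bp
  [40,44): 4 bp
  [44,56): 12 bp
  [56,66): 10 bp
  [66,82): 16 bp
  [82,95): 13 bp
  [95,108): 13 bp
  [108,109): 1 bp
  [109,119): 10 bp
  [119,136): 17 bp
  [136,146): 10 bp
  [146,160): 14 bp
  [160,167): 7 bp
  [167,182): 15 bp
  [182,191): 9 bp
  [191,207): 16 bp
  [207,218): 11 bp
  [218,224): 6 bp
  [224,232): 8 bp
  [232,247): 15 bp

[1,3,4,6,6,7,7,8,9,10,10,10,11,11,12,13,13,13,14,15,15,16,16,17]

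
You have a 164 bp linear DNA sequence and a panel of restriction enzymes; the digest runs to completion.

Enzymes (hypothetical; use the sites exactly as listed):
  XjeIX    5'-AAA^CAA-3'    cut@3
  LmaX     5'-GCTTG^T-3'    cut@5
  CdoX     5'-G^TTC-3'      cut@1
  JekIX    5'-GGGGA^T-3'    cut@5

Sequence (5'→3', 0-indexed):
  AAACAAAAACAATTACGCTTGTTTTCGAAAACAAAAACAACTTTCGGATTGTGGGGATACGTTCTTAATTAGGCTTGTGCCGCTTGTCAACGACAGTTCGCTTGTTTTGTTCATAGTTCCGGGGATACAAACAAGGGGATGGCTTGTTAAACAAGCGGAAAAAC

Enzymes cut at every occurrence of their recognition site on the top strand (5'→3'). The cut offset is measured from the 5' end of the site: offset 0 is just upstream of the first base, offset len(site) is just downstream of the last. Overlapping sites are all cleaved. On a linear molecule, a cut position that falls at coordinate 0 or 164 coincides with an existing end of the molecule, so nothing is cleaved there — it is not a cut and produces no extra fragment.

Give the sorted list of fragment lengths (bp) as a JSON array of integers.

[3,4,5,5,6,6,6,7,7,8,8,9,9,10,10,12,13,16,20]

Scan for sites:
  XjeIX AAACAA/3: at [0, 6, 28, 34, 128, 148] ⇒ [3, 9, 31, 37, 131, 151]
  LmaX GCTTGT/5: at [16, 72, 81, 99, 141] ⇒ [21, 77, 86, 104, 146]
  CdoX GTTC/1: at [60, 95, 108, 115] ⇒ [61, 96, 109, 116]
  JekIX GGGGAT/5: at [52, 120, 134] ⇒ [57, 125, 139]

All cut coordinates (distinct, sorted): [3, 9, 21, 31, 37, 57, 61, 77, 86, 96, 104, 109, 116, 125, 131, 139, 146, 151]

Fragment lengths:
  [0,3): 3 bp
  [3,9): 6 bp
  [9,21): 12 bp
  [21,31): 10 bp
  [31,37): 6 bp
  [37,57): 20 bp
  [57,61): 4 bp
  [61,77): 16 bp
  [77,86): 9 bp
  [86,96): 10 bp
  [96,104): 8 bp
  [104,109): 5 bp
  [109,116): 7 bp
  [116,125): 9 bp
  [125,131): 6 bp
  [131,139): 8 bp
  [139,146): 7 bp
  [146,151): 5 bp
  [151,164): 13 bp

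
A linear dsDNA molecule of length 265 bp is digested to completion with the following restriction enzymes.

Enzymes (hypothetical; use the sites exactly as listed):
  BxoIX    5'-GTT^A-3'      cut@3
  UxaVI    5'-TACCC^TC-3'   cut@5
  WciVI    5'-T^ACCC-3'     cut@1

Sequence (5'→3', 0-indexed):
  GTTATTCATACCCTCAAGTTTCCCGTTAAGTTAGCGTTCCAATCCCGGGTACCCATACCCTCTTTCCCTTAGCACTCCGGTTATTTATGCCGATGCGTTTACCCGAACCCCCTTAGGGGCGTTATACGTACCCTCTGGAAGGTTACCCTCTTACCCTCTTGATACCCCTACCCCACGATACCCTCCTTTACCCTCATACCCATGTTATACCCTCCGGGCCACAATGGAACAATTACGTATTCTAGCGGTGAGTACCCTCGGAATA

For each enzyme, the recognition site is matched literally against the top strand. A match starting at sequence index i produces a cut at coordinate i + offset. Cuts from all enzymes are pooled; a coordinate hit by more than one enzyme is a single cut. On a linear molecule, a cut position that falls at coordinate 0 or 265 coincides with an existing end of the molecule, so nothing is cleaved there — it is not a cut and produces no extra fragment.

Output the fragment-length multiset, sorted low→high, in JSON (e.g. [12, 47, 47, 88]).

[2,3,4,4,4,4,4,4,4,4,4,4,4,5,6,6,6,6,6,7,8,9,10,11,14,18,18,22,23,41]

Per-enzyme occurrences:
  BxoIX (GTTA, off=3): starts [0, 24, 29, 79, 120, 141, 203] → cuts [3, 27, 32, 82, 123, 144, 206]
  UxaVI (TACCCTC, off=5): starts [8, 55, 128, 143, 151, 178, 188, 207, 252] → cuts [13, 60, 133, 148, 156, 183, 193, 212, 257]
  WciVI (TACCC, off=1): starts [8, 49, 55, 99, 128, 143, 151, 162, 168, 178, 188, 196, 207, 252] → cuts [9, 50, 56, 100, 129, 144, 152, 163, 169, 179, 189, 197, 208, 253]

Pooled cuts: [3, 9, 13, 27, 32, 50, 56, 60, 82, 100, 123, 129, 133, 144, 148, 152, 156, 163, 169, 179, 183, 189, 193, 197, 206, 208, 212, 253, 257]

Fragments:
  [0,3): 3 bp
  [3,9): 6 bp
  [9,13): 4 bp
  [13,27): 14 bp
  [27,32): 5 bp
  [32,50): 18 bp
  [50,56): 6 bp
  [56,60): 4 bp
  [60,82): 22 bp
  [82,100): 18 bp
  [100,123): 23 bp
  [123,129): 6 bp
  [129,133): 4 bp
  [133,144): 11 bp
  [144,148): 4 bp
  [148,152): 4 bp
  [152,156): 4 bp
  [156,163): 7 bp
  [163,169): 6 bp
  [169,179): 10 bp
  [179,183): 4 bp
  [183,189): 6 bp
  [189,193): 4 bp
  [193,197): 4 bp
  [197,206): 9 bp
  [206,208): 2 bp
  [208,212): 4 bp
  [212,253): 41 bp
  [253,257): 4 bp
  [257,265): 8 bp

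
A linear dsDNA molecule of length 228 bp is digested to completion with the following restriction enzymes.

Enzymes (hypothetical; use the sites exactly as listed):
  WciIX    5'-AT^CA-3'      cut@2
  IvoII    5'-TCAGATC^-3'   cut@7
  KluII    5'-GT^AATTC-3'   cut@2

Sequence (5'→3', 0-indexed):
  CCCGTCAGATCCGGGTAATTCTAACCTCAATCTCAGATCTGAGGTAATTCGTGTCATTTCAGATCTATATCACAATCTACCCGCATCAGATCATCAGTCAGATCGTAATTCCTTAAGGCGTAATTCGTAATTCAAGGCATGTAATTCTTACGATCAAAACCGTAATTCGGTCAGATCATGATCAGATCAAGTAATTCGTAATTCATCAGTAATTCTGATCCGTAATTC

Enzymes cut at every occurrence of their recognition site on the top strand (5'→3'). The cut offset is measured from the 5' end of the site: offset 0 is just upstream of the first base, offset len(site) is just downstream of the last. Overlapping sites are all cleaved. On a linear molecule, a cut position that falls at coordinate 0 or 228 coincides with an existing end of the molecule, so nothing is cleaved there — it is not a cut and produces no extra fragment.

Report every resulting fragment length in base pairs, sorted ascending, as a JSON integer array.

Site scan:
  WciIX (ATCA, off=2): starts [68, 84, 89, 92, 152, 174, 180, 185, 204] → cuts [70, 86, 91, 94, 154, 176, 182, 187, 206]
  IvoII (TCAGATC, off=7): starts [4, 32, 58, 85, 97, 170, 181] → cuts [11, 39, 65, 92, 104, 177, 188]
  KluII (GTAATTC, off=2): starts [14, 43, 104, 119, 126, 140, 161, 190, 197, 208, 221] → cuts [16, 45, 106, 121, 128, 142, 163, 192, 199, 210, 223]

Pooled cuts: [11, 16, 39, 45, 65, 70, 86, 91, 92, 94, 104, 106, 121, 128, 142, 154, 163, 176, 177, 182, 187, 188, 192, 199, 206, 210, 223]

Fragment lengths:
  [0,11): 11 bp
  [11,16): 5 bp
  [16,39): 23 bp
  [39,45): 6 bp
  [45,65): 20 bp
  [65,70): 5 bp
  [70,86): 16 bp
  [86,91): 5 bp
  [91,92): 1 bp
  [92,94): 2 bp
  [94,104): 10 bp
  [104,106): 2 bp
  [106,121): 15 bp
  [121,128): 7 bp
  [128,142): 14 bp
  [142,154): 12 bp
  [154,163): 9 bp
  [163,176): 13 bp
  [176,177): 1 bp
  [177,182): 5 bp
  [182,187): 5 bp
  [187,188): 1 bp
  [188,192): 4 bp
  [192,199): 7 bp
  [199,206): 7 bp
  [206,210): 4 bp
  [210,223): 13 bp
  [223,228): 5 bp

[1,1,1,2,2,4,4,5,5,5,5,5,5,6,7,7,7,9,10,11,12,13,13,14,15,16,20,23]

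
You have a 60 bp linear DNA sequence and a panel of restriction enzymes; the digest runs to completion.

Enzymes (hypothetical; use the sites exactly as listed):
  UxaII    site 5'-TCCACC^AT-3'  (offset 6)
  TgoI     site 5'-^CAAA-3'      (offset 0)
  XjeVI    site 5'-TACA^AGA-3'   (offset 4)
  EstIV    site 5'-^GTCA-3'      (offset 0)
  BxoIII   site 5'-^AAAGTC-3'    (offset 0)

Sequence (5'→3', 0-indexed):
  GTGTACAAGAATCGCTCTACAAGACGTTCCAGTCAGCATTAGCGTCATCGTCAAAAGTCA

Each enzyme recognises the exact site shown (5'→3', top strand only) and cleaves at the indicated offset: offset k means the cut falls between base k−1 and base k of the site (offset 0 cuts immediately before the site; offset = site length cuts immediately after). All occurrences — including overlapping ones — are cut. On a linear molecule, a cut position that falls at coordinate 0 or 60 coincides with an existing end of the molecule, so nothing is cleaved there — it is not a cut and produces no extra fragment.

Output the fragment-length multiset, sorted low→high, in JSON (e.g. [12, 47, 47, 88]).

[2,2,3,4,6,7,10,12,14]

Site scan:
  UxaII (TCCACCAT, off=6): no sites
  TgoI CAAA/0: at [51] ⇒ [51]
  XjeVI TACAAGA/4: at [3, 17] ⇒ [7, 21]
  EstIV GTCA/0: at [31, 43, 49, 56] ⇒ [31, 43, 49, 56]
  BxoIII AAAGTC/0: at [53] ⇒ [53]

Pooled cuts: [7, 21, 31, 43, 49, 51, 53, 56]

Fragment lengths:
  [0,7): 7 bp
  [7,21): 14 bp
  [21,31): 10 bp
  [31,43): 12 bp
  [43,49): 6 bp
  [49,51): 2 bp
  [51,53): 2 bp
  [53,56): 3 bp
  [56,60): 4 bp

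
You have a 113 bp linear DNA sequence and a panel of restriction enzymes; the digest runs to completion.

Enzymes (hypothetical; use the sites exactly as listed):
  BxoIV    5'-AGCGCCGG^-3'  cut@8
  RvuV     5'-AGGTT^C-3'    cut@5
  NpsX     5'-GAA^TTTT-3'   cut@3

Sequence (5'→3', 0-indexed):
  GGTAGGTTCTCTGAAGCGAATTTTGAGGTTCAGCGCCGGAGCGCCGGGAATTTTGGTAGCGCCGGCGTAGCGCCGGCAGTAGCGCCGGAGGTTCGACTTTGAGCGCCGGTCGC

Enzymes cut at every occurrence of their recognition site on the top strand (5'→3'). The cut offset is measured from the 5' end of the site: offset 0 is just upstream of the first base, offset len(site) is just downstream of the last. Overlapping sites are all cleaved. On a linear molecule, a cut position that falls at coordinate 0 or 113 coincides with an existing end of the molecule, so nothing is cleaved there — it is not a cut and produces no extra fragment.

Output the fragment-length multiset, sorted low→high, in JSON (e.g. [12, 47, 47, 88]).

Site scan:
  BxoIV (AGCGCCGG, off=8): starts [31, 39, 57, 68, 80, 101] → cuts [39, 47, 65, 76, 88, 109]
  RvuV (AGGTTC, off=5): starts [3, 25, 88] → cuts [8, 30, 93]
  NpsX (GAATTTT, off=3): starts [17, 47] → cuts [20, 50]

All cut coordinates (distinct, sorted): [8, 20, 30, 39, 47, 50, 65, 76, 88, 93, 109]

Fragment lengths:
  [0,8): 8 bp
  [8,20): 12 bp
  [20,30): 10 bp
  [30,39): 9 bp
  [39,47): 8 bp
  [47,50): 3 bp
  [50,65): 15 bp
  [65,76): 11 bp
  [76,88): 12 bp
  [88,93): 5 bp
  [93,109): 16 bp
  [109,113): 4 bp

[3,4,5,8,8,9,10,11,12,12,15,16]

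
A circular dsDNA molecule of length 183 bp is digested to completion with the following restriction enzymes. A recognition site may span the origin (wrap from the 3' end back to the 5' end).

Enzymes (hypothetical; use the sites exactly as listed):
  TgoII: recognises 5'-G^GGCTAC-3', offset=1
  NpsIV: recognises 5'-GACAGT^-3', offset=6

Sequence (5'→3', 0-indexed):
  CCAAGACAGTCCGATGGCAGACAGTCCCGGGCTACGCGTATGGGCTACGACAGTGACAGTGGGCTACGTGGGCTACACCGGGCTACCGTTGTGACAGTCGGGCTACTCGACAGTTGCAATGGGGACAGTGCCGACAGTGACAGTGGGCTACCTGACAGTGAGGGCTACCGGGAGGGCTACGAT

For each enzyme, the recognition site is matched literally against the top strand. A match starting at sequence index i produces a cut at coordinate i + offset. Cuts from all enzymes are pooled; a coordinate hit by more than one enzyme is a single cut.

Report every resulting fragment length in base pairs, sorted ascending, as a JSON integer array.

Per-enzyme occurrences:
  TgoII (GGGCTAC, off=1): starts [28, 41, 60, 69, 79, 99, 144, 161, 173] → cuts [29, 42, 61, 70, 80, 100, 145, 162, 174]
  NpsIV (GACAGT, off=6): starts [4, 19, 48, 54, 92, 108, 123, 132, 138, 153] → cuts [10, 25, 54, 60, 98, 114, 129, 138, 144, 159]

All cut coordinates (distinct, sorted): [10, 25, 29, 42, 54, 60, 61, 70, 80, 98, 100, 114, 129, 138, 144, 145, 159, 162, 174]

Fragment lengths:
  10→25: 15 bp
  25→29: 4 bp
  29→42: 13 bp
  42→54: 12 bp
  54→60: 6 bp
  60→61: 1 bp
  61→70: 9 bp
  70→80: 10 bp
  80→98: 18 bp
  98→100: 2 bp
  100→114: 14 bp
  114→129: 15 bp
  129→138: 9 bp
  138→144: 6 bp
  144→145: 1 bp
  145→159: 14 bp
  159→162: 3 bp
  162→174: 12 bp
  174→10 (wrap): 183-174+10 = 19 bp

[1,1,2,3,4,6,6,9,9,10,12,12,13,14,14,15,15,18,19]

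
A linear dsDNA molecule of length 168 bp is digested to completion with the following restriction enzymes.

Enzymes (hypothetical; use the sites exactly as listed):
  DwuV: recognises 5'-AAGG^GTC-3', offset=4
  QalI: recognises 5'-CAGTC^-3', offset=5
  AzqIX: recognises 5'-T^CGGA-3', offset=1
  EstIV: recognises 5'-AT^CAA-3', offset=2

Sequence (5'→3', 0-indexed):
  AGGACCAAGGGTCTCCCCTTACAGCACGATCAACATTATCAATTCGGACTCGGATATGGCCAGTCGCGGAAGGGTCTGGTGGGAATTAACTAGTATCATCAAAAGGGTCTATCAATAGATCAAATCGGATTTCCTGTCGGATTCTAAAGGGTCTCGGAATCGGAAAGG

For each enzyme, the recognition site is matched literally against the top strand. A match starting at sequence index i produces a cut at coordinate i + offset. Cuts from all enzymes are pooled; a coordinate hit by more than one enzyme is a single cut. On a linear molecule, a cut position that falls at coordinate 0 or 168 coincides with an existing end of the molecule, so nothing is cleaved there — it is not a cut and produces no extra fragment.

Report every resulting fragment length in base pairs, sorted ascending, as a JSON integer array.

Site scan:
  DwuV AAGGGTC/4: at [6, 69, 102, 146] ⇒ [10, 73, 106, 150]
  QalI CAGTC/5: at [60] ⇒ [65]
  AzqIX TCGGA/1: at [43, 49, 124, 136, 153, 159] ⇒ [44, 50, 125, 137, 154, 160]
  EstIV ATCAA/2: at [28, 37, 97, 110, 118] ⇒ [30, 39, 99, 112, 120]

Pooled cuts: [10, 30, 39, 44, 50, 65, 73, 99, 106, 112, 120, 125, 137, 150, 154, 160]

Fragments:
  [0,10): 10 bp
  [10,30): 20 bp
  [30,39): 9 bp
  [39,44): 5 bp
  [44,50): 6 bp
  [50,65): 15 bp
  [65,73): 8 bp
  [73,99): 26 bp
  [99,106): 7 bp
  [106,112): 6 bp
  [112,120): 8 bp
  [120,125): 5 bp
  [125,137): 12 bp
  [137,150): 13 bp
  [150,154): 4 bp
  [154,160): 6 bp
  [160,168): 8 bp

[4,5,5,6,6,6,7,8,8,8,9,10,12,13,15,20,26]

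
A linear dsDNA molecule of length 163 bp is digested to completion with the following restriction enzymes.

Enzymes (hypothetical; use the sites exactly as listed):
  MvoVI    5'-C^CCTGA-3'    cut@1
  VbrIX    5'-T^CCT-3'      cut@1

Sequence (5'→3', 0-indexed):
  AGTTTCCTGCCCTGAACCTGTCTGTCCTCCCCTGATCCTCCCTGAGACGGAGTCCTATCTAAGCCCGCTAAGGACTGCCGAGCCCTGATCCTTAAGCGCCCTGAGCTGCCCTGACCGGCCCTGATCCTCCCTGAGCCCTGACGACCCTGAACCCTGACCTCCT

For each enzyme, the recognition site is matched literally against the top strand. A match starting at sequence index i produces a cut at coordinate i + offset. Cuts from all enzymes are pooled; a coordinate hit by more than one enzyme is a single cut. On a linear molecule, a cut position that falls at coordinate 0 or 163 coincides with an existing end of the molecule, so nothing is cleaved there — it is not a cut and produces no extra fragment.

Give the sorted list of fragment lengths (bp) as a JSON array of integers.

[3,4,4,5,5,5,6,6,6,7,7,8,9,10,10,10,13,15,30]

Site scan:
  MvoVI (CCCTGA, off=1): starts [9, 29, 39, 82, 98, 108, 118, 128, 135, 144, 151] → cuts [10, 30, 40, 83, 99, 109, 119, 129, 136, 145, 152]
  VbrIX (TCCT, off=1): starts [4, 24, 35, 52, 88, 124, 159] → cuts [5, 25, 36, 53, 89, 125, 160]

Pooled cuts: [5, 10, 25, 30, 36, 40, 53, 83, 89, 99, 109, 119, 125, 129, 136, 145, 152, 160]

Fragment lengths:
  [0,5): 5 bp
  [5,10): 5 bp
  [10,25): 15 bp
  [25,30): 5 bp
  [30,36): 6 bp
  [36,40): 4 bp
  [40,53): 13 bp
  [53,83): 30 bp
  [83,89): 6 bp
  [89,99): 10 bp
  [99,109): 10 bp
  [109,119): 10 bp
  [119,125): 6 bp
  [125,129): 4 bp
  [129,136): 7 bp
  [136,145): 9 bp
  [145,152): 7 bp
  [152,160): 8 bp
  [160,163): 3 bp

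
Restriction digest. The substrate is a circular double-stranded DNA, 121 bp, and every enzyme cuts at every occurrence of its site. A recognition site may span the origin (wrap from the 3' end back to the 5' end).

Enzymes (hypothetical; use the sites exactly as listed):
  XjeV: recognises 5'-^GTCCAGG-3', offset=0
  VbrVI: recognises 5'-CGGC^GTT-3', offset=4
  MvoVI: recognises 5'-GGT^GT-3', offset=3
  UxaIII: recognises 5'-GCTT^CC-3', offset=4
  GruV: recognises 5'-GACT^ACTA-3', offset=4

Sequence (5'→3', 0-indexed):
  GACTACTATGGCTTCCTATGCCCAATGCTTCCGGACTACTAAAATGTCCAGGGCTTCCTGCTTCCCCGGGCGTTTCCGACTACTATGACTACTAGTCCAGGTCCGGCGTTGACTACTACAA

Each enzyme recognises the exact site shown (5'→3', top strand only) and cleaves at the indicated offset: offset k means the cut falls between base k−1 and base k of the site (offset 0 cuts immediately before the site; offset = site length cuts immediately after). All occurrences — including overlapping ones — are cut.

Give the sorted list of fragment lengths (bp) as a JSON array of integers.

[4,7,7,7,8,9,10,11,11,13,16,18]

Scan for sites:
  XjeV (GTCCAGG, off=0): starts [45, 94] → cuts [45, 94]
  VbrVI (CGGCGTT, off=4): starts [103] → cuts [107]
  MvoVI (GGTGT, off=3): no sites
  UxaIII (GCTTCC, off=4): starts [10, 26, 52, 59] → cuts [14, 30, 56, 63]
  GruV (GACTACTA, off=4): starts [0, 33, 77, 86, 110] → cuts [4, 37, 81, 90, 114]

Pooled cuts: [4, 14, 30, 37, 45, 56, 63, 81, 90, 94, 107, 114]

Fragments:
  4→14: 10 bp
  14→30: 16 bp
  30→37: 7 bp
  37→45: 8 bp
  45→56: 11 bp
  56→63: 7 bp
  63→81: 18 bp
  81→90: 9 bp
  90→94: 4 bp
  94→107: 13 bp
  107→114: 7 bp
  114→4 (wrap): 121-114+4 = 11 bp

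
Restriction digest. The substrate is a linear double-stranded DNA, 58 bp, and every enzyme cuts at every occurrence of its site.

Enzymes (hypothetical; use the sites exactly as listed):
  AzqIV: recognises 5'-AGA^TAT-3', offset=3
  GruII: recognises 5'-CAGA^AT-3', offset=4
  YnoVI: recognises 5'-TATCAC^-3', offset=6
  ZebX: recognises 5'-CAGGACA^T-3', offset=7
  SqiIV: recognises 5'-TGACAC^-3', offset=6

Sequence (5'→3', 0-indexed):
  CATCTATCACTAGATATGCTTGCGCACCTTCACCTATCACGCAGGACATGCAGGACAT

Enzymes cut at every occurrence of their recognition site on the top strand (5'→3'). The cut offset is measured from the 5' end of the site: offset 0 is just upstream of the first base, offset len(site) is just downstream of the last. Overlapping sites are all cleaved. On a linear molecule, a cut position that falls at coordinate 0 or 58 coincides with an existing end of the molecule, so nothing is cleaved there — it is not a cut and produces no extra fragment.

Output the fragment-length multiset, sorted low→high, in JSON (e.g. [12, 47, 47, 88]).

[1,4,8,9,10,26]

Per-enzyme occurrences:
  AzqIV AGATAT/3: at [11] ⇒ [14]
  GruII (CAGAAT, off=4): no sites
  YnoVI TATCAC/6: at [4, 34] ⇒ [10, 40]
  ZebX CAGGACAT/7: at [41, 50] ⇒ [48, 57]
  SqiIV (TGACAC, off=6): no sites

Pooled cuts: [10, 14, 40, 48, 57]

Fragments:
  [0,10): 10 bp
  [10,14): 4 bp
  [14,40): 26 bp
  [40,48): 8 bp
  [48,57): 9 bp
  [57,58): 1 bp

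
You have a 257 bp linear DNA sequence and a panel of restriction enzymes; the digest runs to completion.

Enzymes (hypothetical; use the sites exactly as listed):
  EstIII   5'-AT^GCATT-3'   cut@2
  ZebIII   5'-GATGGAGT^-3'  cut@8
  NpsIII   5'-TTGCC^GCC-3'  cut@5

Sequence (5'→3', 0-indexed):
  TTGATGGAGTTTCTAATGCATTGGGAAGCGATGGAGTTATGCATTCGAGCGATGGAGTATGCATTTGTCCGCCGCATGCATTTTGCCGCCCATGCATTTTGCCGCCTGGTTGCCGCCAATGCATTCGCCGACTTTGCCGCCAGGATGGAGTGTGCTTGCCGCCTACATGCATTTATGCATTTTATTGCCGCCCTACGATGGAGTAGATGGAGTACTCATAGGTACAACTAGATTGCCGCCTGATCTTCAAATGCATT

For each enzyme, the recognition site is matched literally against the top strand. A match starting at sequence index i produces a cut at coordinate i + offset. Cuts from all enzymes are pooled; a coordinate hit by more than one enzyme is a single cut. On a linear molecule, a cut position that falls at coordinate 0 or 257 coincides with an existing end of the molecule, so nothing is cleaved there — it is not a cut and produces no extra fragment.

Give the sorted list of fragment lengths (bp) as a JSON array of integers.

[2,3,5,6,6,7,8,8,9,9,10,10,10,11,13,13,15,15,17,18,18,20,24]

Scan for sites:
  EstIII ATGCATT/2: at [15, 38, 58, 75, 91, 118, 166, 174, 250] ⇒ [17, 40, 60, 77, 93, 120, 168, 176, 252]
  ZebIII GATGGAGT/8: at [2, 29, 50, 143, 196, 205] ⇒ [10, 37, 58, 151, 204, 213]
  NpsIII TTGCCGCC/5: at [82, 98, 109, 133, 155, 184, 232] ⇒ [87, 103, 114, 138, 160, 189, 237]

All cut coordinates (distinct, sorted): [10, 17, 37, 40, 58, 60, 77, 87, 93, 103, 114, 120, 138, 151, 160, 168, 176, 189, 204, 213, 237, 252]

Fragment lengths:
  [0,10): 10 bp
  [10,17): 7 bp
  [17,37): 20 bp
  [37,40): 3 bp
  [40,58): 18 bp
  [58,60): 2 bp
  [60,77): 17 bp
  [77,87): 10 bp
  [87,93): 6 bp
  [93,103): 10 bp
  [103,114): 11 bp
  [114,120): 6 bp
  [120,138): 18 bp
  [138,151): 13 bp
  [151,160): 9 bp
  [160,168): 8 bp
  [168,176): 8 bp
  [176,189): 13 bp
  [189,204): 15 bp
  [204,213): 9 bp
  [213,237): 24 bp
  [237,252): 15 bp
  [252,257): 5 bp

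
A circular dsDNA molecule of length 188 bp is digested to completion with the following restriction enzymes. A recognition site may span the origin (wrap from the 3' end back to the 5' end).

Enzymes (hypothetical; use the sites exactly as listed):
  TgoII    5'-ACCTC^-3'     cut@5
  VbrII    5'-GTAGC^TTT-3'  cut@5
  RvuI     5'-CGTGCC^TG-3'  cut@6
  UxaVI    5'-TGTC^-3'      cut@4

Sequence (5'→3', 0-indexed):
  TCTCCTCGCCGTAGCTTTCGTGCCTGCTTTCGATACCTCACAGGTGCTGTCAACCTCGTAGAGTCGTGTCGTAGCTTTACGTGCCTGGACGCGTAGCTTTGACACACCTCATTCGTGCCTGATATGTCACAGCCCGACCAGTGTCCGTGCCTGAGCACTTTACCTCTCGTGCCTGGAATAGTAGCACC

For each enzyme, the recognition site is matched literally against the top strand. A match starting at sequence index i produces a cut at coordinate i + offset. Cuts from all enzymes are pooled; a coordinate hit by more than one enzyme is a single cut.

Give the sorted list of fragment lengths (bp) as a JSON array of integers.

[5,6,6,7,9,9,9,10,12,12,13,13,13,15,15,17,17]

Site scan:
  TgoII ACCTC/5: at [34, 52, 105, 161, 185] ⇒ [2, 39, 57, 110, 166]
  VbrII GTAGCTTT/5: at [10, 70, 92] ⇒ [15, 75, 97]
  RvuI CGTGCCTG/6: at [18, 79, 113, 145, 167] ⇒ [24, 85, 119, 151, 173]
  UxaVI TGTC/4: at [47, 66, 124, 141] ⇒ [51, 70, 128, 145]

All cut coordinates (distinct, sorted): [2, 15, 24, 39, 51, 57, 70, 75, 85, 97, 110, 119, 128, 145, 151, 166, 173]

Fragments:
  2→15: 13 bp
  15→24: 9 bp
  24→39: 15 bp
  39→51: 12 bp
  51→57: 6 bp
  57→70: 13 bp
  70→75: 5 bp
  75→85: 10 bp
  85→97: 12 bp
  97→110: 13 bp
  110→119: 9 bp
  119→128: 9 bp
  128→145: 17 bp
  145→151: 6 bp
  151→166: 15 bp
  166→173: 7 bp
  173→2 (wrap): 188-173+2 = 17 bp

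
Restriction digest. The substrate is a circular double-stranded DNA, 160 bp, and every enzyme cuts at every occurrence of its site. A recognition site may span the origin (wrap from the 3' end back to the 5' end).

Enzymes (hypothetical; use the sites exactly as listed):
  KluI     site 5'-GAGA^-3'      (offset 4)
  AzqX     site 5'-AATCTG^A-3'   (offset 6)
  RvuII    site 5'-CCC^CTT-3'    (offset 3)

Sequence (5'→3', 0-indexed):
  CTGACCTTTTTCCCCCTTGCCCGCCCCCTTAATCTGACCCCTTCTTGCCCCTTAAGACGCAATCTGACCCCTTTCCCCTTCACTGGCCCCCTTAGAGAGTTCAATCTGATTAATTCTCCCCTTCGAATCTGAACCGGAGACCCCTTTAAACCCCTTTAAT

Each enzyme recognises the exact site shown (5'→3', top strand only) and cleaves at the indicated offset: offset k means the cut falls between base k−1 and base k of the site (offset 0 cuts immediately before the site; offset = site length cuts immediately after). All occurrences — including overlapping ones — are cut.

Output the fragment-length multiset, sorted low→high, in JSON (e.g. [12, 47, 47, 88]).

Per-enzyme occurrences:
  KluI (GAGA, off=4): starts [94, 136] → cuts [98, 140]
  AzqX (AATCTGA, off=6): starts [30, 60, 102, 125, 157] → cuts [3, 36, 66, 108, 131]
  RvuII (CCCCTT, off=3): starts [12, 24, 37, 47, 67, 74, 87, 117, 140, 150] → cuts [15, 27, 40, 50, 70, 77, 90, 120, 143, 153]

Pooled cuts: [3, 15, 27, 36, 40, 50, 66, 70, 77, 90, 98, 108, 120, 131, 140, 143, 153]

Fragments:
  3→15: 12 bp
  15→27: 12 bp
  27→36: 9 bp
  36→40: 4 bp
  40→50: 10 bp
  50→66: 16 bp
  66→70: 4 bp
  70→77: 7 bp
  77→90: 13 bp
  90→98: 8 bp
  98→108: 10 bp
  108→120: 12 bp
  120→131: 11 bp
  131→140: 9 bp
  140→143: 3 bp
  143→153: 10 bp
  153→3 (wrap): 160-153+3 = 10 bp

[3,4,4,7,8,9,9,10,10,10,10,11,12,12,12,13,16]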